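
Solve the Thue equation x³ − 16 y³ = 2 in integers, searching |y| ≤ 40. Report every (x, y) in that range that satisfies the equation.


The equation is x³ - 16y³ = 2. For fixed y, x³ = 16·y³ + 2, so a solution requires the RHS to be a perfect cube.
Strategy: iterate y from -40 to 40, compute RHS = 16·y³ + 2, and check whether it is a (positive or negative) perfect cube.
Check small values of y:
  y = 0: RHS = 2 is not a perfect cube.
  y = 1: RHS = 18 is not a perfect cube.
  y = -1: RHS = -14 is not a perfect cube.
  y = 2: RHS = 130 is not a perfect cube.
  y = -2: RHS = -126 is not a perfect cube.
  y = 3: RHS = 434 is not a perfect cube.
  y = -3: RHS = -430 is not a perfect cube.
Continuing the search up to |y| = 40 finds no solutions either.
No (x, y) in the scanned range satisfies the equation.

No integer solutions with |y| ≤ 40.


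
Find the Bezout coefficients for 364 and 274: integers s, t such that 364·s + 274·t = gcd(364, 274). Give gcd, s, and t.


Euclidean algorithm on (364, 274) — divide until remainder is 0:
  364 = 1 · 274 + 90
  274 = 3 · 90 + 4
  90 = 22 · 4 + 2
  4 = 2 · 2 + 0
gcd(364, 274) = 2.
Track Bezout coefficients alongside the remainders: start with r₀ = 364 = a·1 + b·0 (s = 1, t = 0) and r₁ = 274 = a·0 + b·1 (s = 0, t = 1); each new remainder r_{k+1} = r_{k-1} − q_k·r_k inherits s_{k+1} = s_{k-1} − q_k·s_k, t_{k+1} = t_{k-1} − q_k·t_k, so r_k = a·s_k + b·t_k at every step:
  q = 1: r = 90, s = 1 − 1·0 = 1, t = 0 − 1·1 = -1  (check: 364·1 + 274·(-1) = 90)
  q = 3: r = 4, s = 0 − 3·1 = -3, t = 1 − 3·(-1) = 4  (check: 364·(-3) + 274·4 = 4)
  q = 22: r = 2, s = 1 − 22·(-3) = 67, t = -1 − 22·4 = -89  (check: 364·67 + 274·(-89) = 2)
The row with r = 2 (the gcd) gives the Bezout coefficients s = 67, t = -89.
Result: 364 · (67) + 274 · (-89) = 2.

gcd(364, 274) = 2; s = 67, t = -89 (check: 364·67 + 274·(-89) = 2).


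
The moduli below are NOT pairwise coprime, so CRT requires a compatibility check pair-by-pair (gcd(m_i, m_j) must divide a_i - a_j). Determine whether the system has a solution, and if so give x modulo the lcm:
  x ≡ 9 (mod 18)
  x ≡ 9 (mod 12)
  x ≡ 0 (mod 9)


Moduli 18, 12, 9 are not pairwise coprime, so CRT works modulo lcm(m_i) when all pairwise compatibility conditions hold.
Pairwise compatibility: gcd(m_i, m_j) must divide a_i - a_j for every pair.
Merge one congruence at a time:
  Start: x ≡ 9 (mod 18).
  Combine with x ≡ 9 (mod 12): gcd(18, 12) = 6; 9 - 9 = 0, which IS divisible by 6, so compatible.
    Write x = 9 + 18·t and substitute into x ≡ 9 (mod 12): 18·t ≡ 9 − 9 = 0 (mod 12).
    Divide the congruence (and modulus) by g = 6: 3·t ≡ 0 (mod 2).
    Reduce coefficients mod 2: 1·t ≡ 0 (mod 2).
    So t ≡ 0 (mod 2).
    Then x = 9 + 18·0 = 9, valid modulo lcm(18, 12) = 36: x ≡ 9 (mod 36).
  Combine with x ≡ 0 (mod 9): gcd(36, 9) = 9; 0 - 9 = -9, which IS divisible by 9, so compatible.
    Write x = 9 + 36·t and substitute into x ≡ 0 (mod 9): 36·t ≡ 0 − 9 = -9 (mod 9).
    Divide the congruence (and modulus) by g = 9: 4·t ≡ -1 (mod 1).
    Modulo 1 every t works; take t = 0.
    Then x = 9 + 36·0 = 9, valid modulo lcm(36, 9) = 36: x ≡ 9 (mod 36).
Verify: 9 mod 18 = 9, 9 mod 12 = 9, 9 mod 9 = 0.

x ≡ 9 (mod 36).


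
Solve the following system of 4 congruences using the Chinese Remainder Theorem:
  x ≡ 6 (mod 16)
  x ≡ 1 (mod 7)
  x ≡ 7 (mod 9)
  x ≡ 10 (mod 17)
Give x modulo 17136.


Product of moduli M = 16 · 7 · 9 · 17 = 17136.
Merge one congruence at a time:
  Start: x ≡ 6 (mod 16).
  Combine with x ≡ 1 (mod 7); new modulus lcm = 112.
    Write x = 6 + 16·t and substitute into x ≡ 1 (mod 7): 16·t ≡ 1 − 6 = -5 (mod 7).
    Reduce coefficients mod 7: 2·t ≡ 2 (mod 7).
    The inverse of 2 mod 7 is 4 (since 2·4 = 8 = 1·7 + 1), so t ≡ 4·2 = 8 ≡ 1 (mod 7).
    Then x = 6 + 16·1 = 22, valid modulo lcm(16, 7) = 112: x ≡ 22 (mod 112).
  Combine with x ≡ 7 (mod 9); new modulus lcm = 1008.
    Write x = 22 + 112·t and substitute into x ≡ 7 (mod 9): 112·t ≡ 7 − 22 = -15 (mod 9).
    Reduce coefficients mod 9: 4·t ≡ 3 (mod 9).
    The inverse of 4 mod 9 is 7 (since 4·7 = 28 = 3·9 + 1), so t ≡ 7·3 = 21 ≡ 3 (mod 9).
    Then x = 22 + 112·3 = 358, valid modulo lcm(112, 9) = 1008: x ≡ 358 (mod 1008).
  Combine with x ≡ 10 (mod 17); new modulus lcm = 17136.
    Write x = 358 + 1008·t and substitute into x ≡ 10 (mod 17): 1008·t ≡ 10 − 358 = -348 (mod 17).
    Reduce coefficients mod 17: 5·t ≡ 9 (mod 17).
    The inverse of 5 mod 17 is 7 (since 5·7 = 35 = 2·17 + 1), so t ≡ 7·9 = 63 ≡ 12 (mod 17).
    Then x = 358 + 1008·12 = 12454, valid modulo lcm(1008, 17) = 17136: x ≡ 12454 (mod 17136).
Verify against each original: 12454 mod 16 = 6, 12454 mod 7 = 1, 12454 mod 9 = 7, 12454 mod 17 = 10.

x ≡ 12454 (mod 17136).


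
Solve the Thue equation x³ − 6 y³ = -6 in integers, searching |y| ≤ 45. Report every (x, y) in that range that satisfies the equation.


The equation is x³ - 6y³ = -6. For fixed y, x³ = 6·y³ − 6, so a solution requires the RHS to be a perfect cube.
Strategy: iterate y from -45 to 45, compute RHS = 6·y³ − 6, and check whether it is a (positive or negative) perfect cube.
Check small values of y:
  y = 0: RHS = -6 is not a perfect cube.
  y = 1: RHS = 0 = (0)³ ⇒ x = 0 works.
  y = -1: RHS = -12 is not a perfect cube.
  y = 2: RHS = 42 is not a perfect cube.
  y = -2: RHS = -54 is not a perfect cube.
  y = 3: RHS = 156 is not a perfect cube.
  y = -3: RHS = -168 is not a perfect cube.
Continuing the search up to |y| = 45 finds no further solutions beyond those listed.
Collected solutions: (0, 1).

Solutions (with |y| ≤ 45): (0, 1).


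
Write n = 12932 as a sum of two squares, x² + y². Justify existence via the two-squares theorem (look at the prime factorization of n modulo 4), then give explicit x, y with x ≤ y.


Step 1: Factor n = 12932 = 2^2 · 53 · 61.
Step 2: Check the mod-4 condition on each prime factor: 2 = 2 (special); 53 ≡ 1 (mod 4), exponent 1; 61 ≡ 1 (mod 4), exponent 1.
All primes ≡ 3 (mod 4) appear to even exponent (or don't appear), so by the two-squares theorem n IS expressible as a sum of two squares.
Step 3: Build a representation. Group n = k² · m with k = 2 and m = 53 · 61 = 3233 (a product of primes ≡ 1 (mod 4)); a representation of m scales to one of n via (k·x)² + (k·y)² = k²(x² + y²). Each prime p ≡ 1 (mod 4) is itself a sum of two squares; find a² by testing p − a² for a perfect square:
  53: 53 − 1² = 52, 53 − 2² = 49 = 7² ⇒ 53 = 2² + 7².
  61: 61 − 1² = 60, 61 − 2² = 57, 61 − 3² = 52, 61 − 4² = 45, 61 − 5² = 36 = 6² ⇒ 61 = 5² + 6².
  Combine using the Brahmagupta–Fibonacci identity (a² + b²)(c² + d²) = (ac − bd)² + (ad + bc)² = (ac + bd)² + (ad − bc)²:
  53 · 61 = 3233: from (2² + 7²)(5² + 6²), take (2·5 − 7·6, 2·6 + 7·5) = (10 − 42, 12 + 35) = (-32, 47); dropping signs (only squares matter) gives (32, 47); check 32² + 47² = 1024 + 2209 = 3233 ✓.
  Scale by k = 2: (2·32, 2·47) = (64, 94).
Step 4: Order so x ≤ y and verify: 64² + 94² = 4096 + 8836 = 12932 = n. ✓

n = 12932 = 64² + 94² (one valid representation with x ≤ y).


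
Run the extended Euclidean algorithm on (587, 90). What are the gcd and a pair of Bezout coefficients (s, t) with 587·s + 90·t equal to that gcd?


Euclidean algorithm on (587, 90) — divide until remainder is 0:
  587 = 6 · 90 + 47
  90 = 1 · 47 + 43
  47 = 1 · 43 + 4
  43 = 10 · 4 + 3
  4 = 1 · 3 + 1
  3 = 3 · 1 + 0
gcd(587, 90) = 1.
Track Bezout coefficients alongside the remainders: start with r₀ = 587 = a·1 + b·0 (s = 1, t = 0) and r₁ = 90 = a·0 + b·1 (s = 0, t = 1); each new remainder r_{k+1} = r_{k-1} − q_k·r_k inherits s_{k+1} = s_{k-1} − q_k·s_k, t_{k+1} = t_{k-1} − q_k·t_k, so r_k = a·s_k + b·t_k at every step:
  q = 6: r = 47, s = 1 − 6·0 = 1, t = 0 − 6·1 = -6  (check: 587·1 + 90·(-6) = 47)
  q = 1: r = 43, s = 0 − 1·1 = -1, t = 1 − 1·(-6) = 7  (check: 587·(-1) + 90·7 = 43)
  q = 1: r = 4, s = 1 − 1·(-1) = 2, t = -6 − 1·7 = -13  (check: 587·2 + 90·(-13) = 4)
  q = 10: r = 3, s = -1 − 10·2 = -21, t = 7 − 10·(-13) = 137  (check: 587·(-21) + 90·137 = 3)
  q = 1: r = 1, s = 2 − 1·(-21) = 23, t = -13 − 1·137 = -150  (check: 587·23 + 90·(-150) = 1)
The row with r = 1 (the gcd) gives the Bezout coefficients s = 23, t = -150.
Result: 587 · (23) + 90 · (-150) = 1.

gcd(587, 90) = 1; s = 23, t = -150 (check: 587·23 + 90·(-150) = 1).


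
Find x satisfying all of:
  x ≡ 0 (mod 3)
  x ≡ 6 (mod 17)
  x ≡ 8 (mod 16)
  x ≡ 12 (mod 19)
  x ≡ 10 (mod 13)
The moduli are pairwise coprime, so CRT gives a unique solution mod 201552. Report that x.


Product of moduli M = 3 · 17 · 16 · 19 · 13 = 201552.
Merge one congruence at a time:
  Start: x ≡ 0 (mod 3).
  Combine with x ≡ 6 (mod 17); new modulus lcm = 51.
    Write x = 0 + 3·t and substitute into x ≡ 6 (mod 17): 3·t ≡ 6 − 0 = 6 (mod 17).
    The inverse of 3 mod 17 is 6 (since 3·6 = 18 = 1·17 + 1), so t ≡ 6·6 = 36 ≡ 2 (mod 17).
    Then x = 0 + 3·2 = 6, valid modulo lcm(3, 17) = 51: x ≡ 6 (mod 51).
  Combine with x ≡ 8 (mod 16); new modulus lcm = 816.
    Write x = 6 + 51·t and substitute into x ≡ 8 (mod 16): 51·t ≡ 8 − 6 = 2 (mod 16).
    Reduce coefficients mod 16: 3·t ≡ 2 (mod 16).
    The inverse of 3 mod 16 is 11 (since 3·11 = 33 = 2·16 + 1), so t ≡ 11·2 = 22 ≡ 6 (mod 16).
    Then x = 6 + 51·6 = 312, valid modulo lcm(51, 16) = 816: x ≡ 312 (mod 816).
  Combine with x ≡ 12 (mod 19); new modulus lcm = 15504.
    Write x = 312 + 816·t and substitute into x ≡ 12 (mod 19): 816·t ≡ 12 − 312 = -300 (mod 19).
    Reduce coefficients mod 19: 18·t ≡ 4 (mod 19).
    The inverse of 18 mod 19 is 18 (since 18·18 = 324 = 17·19 + 1), so t ≡ 18·4 = 72 ≡ 15 (mod 19).
    Then x = 312 + 816·15 = 12552, valid modulo lcm(816, 19) = 15504: x ≡ 12552 (mod 15504).
  Combine with x ≡ 10 (mod 13); new modulus lcm = 201552.
    Write x = 12552 + 15504·t and substitute into x ≡ 10 (mod 13): 15504·t ≡ 10 − 12552 = -12542 (mod 13).
    Reduce coefficients mod 13: 8·t ≡ 3 (mod 13).
    The inverse of 8 mod 13 is 5 (since 8·5 = 40 = 3·13 + 1), so t ≡ 5·3 = 15 ≡ 2 (mod 13).
    Then x = 12552 + 15504·2 = 43560, valid modulo lcm(15504, 13) = 201552: x ≡ 43560 (mod 201552).
Verify against each original: 43560 mod 3 = 0, 43560 mod 17 = 6, 43560 mod 16 = 8, 43560 mod 19 = 12, 43560 mod 13 = 10.

x ≡ 43560 (mod 201552).


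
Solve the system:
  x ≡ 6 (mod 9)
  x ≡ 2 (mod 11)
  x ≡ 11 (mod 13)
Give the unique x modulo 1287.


Moduli 9, 11, 13 are pairwise coprime; by CRT there is a unique solution modulo M = 9 · 11 · 13 = 1287.
Solve pairwise, accumulating the modulus:
  Start with x ≡ 6 (mod 9).
  Combine with x ≡ 2 (mod 11): since gcd(9, 11) = 1, we get a unique residue mod 99.
    Write x = 6 + 9·t and substitute into x ≡ 2 (mod 11): 9·t ≡ 2 − 6 = -4 (mod 11).
    Reduce coefficients mod 11: 9·t ≡ 7 (mod 11).
    The inverse of 9 mod 11 is 5 (since 9·5 = 45 = 4·11 + 1), so t ≡ 5·7 = 35 ≡ 2 (mod 11).
    Then x = 6 + 9·2 = 24, valid modulo lcm(9, 11) = 99: x ≡ 24 (mod 99).
  Combine with x ≡ 11 (mod 13): since gcd(99, 13) = 1, we get a unique residue mod 1287.
    Write x = 24 + 99·t and substitute into x ≡ 11 (mod 13): 99·t ≡ 11 − 24 = -13 (mod 13).
    Reduce coefficients mod 13: 8·t ≡ 0 (mod 13).
    The inverse of 8 mod 13 is 5 (since 8·5 = 40 = 3·13 + 1), so t ≡ 5·0 = 0 ≡ 0 (mod 13).
    Then x = 24 + 99·0 = 24, valid modulo lcm(99, 13) = 1287: x ≡ 24 (mod 1287).
Verify: 24 mod 9 = 6 ✓, 24 mod 11 = 2 ✓, 24 mod 13 = 11 ✓.

x ≡ 24 (mod 1287).


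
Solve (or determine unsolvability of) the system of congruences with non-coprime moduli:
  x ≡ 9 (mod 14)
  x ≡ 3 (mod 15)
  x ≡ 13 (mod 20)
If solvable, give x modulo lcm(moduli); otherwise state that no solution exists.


Moduli 14, 15, 20 are not pairwise coprime, so CRT works modulo lcm(m_i) when all pairwise compatibility conditions hold.
Pairwise compatibility: gcd(m_i, m_j) must divide a_i - a_j for every pair.
Merge one congruence at a time:
  Start: x ≡ 9 (mod 14).
  Combine with x ≡ 3 (mod 15): gcd(14, 15) = 1; 3 - 9 = -6, which IS divisible by 1, so compatible.
    Write x = 9 + 14·t and substitute into x ≡ 3 (mod 15): 14·t ≡ 3 − 9 = -6 (mod 15).
    Reduce coefficients mod 15: 14·t ≡ 9 (mod 15).
    The inverse of 14 mod 15 is 14 (since 14·14 = 196 = 13·15 + 1), so t ≡ 14·9 = 126 ≡ 6 (mod 15).
    Then x = 9 + 14·6 = 93, valid modulo lcm(14, 15) = 210: x ≡ 93 (mod 210).
  Combine with x ≡ 13 (mod 20): gcd(210, 20) = 10; 13 - 93 = -80, which IS divisible by 10, so compatible.
    Write x = 93 + 210·t and substitute into x ≡ 13 (mod 20): 210·t ≡ 13 − 93 = -80 (mod 20).
    Divide the congruence (and modulus) by g = 10: 21·t ≡ -8 (mod 2).
    Reduce coefficients mod 2: 1·t ≡ 0 (mod 2).
    So t ≡ 0 (mod 2).
    Then x = 93 + 210·0 = 93, valid modulo lcm(210, 20) = 420: x ≡ 93 (mod 420).
Verify: 93 mod 14 = 9, 93 mod 15 = 3, 93 mod 20 = 13.

x ≡ 93 (mod 420).


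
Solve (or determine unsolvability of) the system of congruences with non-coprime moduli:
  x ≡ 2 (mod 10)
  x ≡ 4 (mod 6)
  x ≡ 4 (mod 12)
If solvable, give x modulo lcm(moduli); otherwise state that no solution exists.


Moduli 10, 6, 12 are not pairwise coprime, so CRT works modulo lcm(m_i) when all pairwise compatibility conditions hold.
Pairwise compatibility: gcd(m_i, m_j) must divide a_i - a_j for every pair.
Merge one congruence at a time:
  Start: x ≡ 2 (mod 10).
  Combine with x ≡ 4 (mod 6): gcd(10, 6) = 2; 4 - 2 = 2, which IS divisible by 2, so compatible.
    Write x = 2 + 10·t and substitute into x ≡ 4 (mod 6): 10·t ≡ 4 − 2 = 2 (mod 6).
    Divide the congruence (and modulus) by g = 2: 5·t ≡ 1 (mod 3).
    Reduce coefficients mod 3: 2·t ≡ 1 (mod 3).
    The inverse of 2 mod 3 is 2 (since 2·2 = 4 = 1·3 + 1), so t ≡ 2·1 = 2 ≡ 2 (mod 3).
    Then x = 2 + 10·2 = 22, valid modulo lcm(10, 6) = 30: x ≡ 22 (mod 30).
  Combine with x ≡ 4 (mod 12): gcd(30, 12) = 6; 4 - 22 = -18, which IS divisible by 6, so compatible.
    Write x = 22 + 30·t and substitute into x ≡ 4 (mod 12): 30·t ≡ 4 − 22 = -18 (mod 12).
    Divide the congruence (and modulus) by g = 6: 5·t ≡ -3 (mod 2).
    Reduce coefficients mod 2: 1·t ≡ 1 (mod 2).
    So t ≡ 1 (mod 2).
    Then x = 22 + 30·1 = 52, valid modulo lcm(30, 12) = 60: x ≡ 52 (mod 60).
Verify: 52 mod 10 = 2, 52 mod 6 = 4, 52 mod 12 = 4.

x ≡ 52 (mod 60).


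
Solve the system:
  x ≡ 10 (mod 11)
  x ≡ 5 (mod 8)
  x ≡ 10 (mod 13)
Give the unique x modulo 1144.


Moduli 11, 8, 13 are pairwise coprime; by CRT there is a unique solution modulo M = 11 · 8 · 13 = 1144.
Solve pairwise, accumulating the modulus:
  Start with x ≡ 10 (mod 11).
  Combine with x ≡ 5 (mod 8): since gcd(11, 8) = 1, we get a unique residue mod 88.
    Write x = 10 + 11·t and substitute into x ≡ 5 (mod 8): 11·t ≡ 5 − 10 = -5 (mod 8).
    Reduce coefficients mod 8: 3·t ≡ 3 (mod 8).
    The inverse of 3 mod 8 is 3 (since 3·3 = 9 = 1·8 + 1), so t ≡ 3·3 = 9 ≡ 1 (mod 8).
    Then x = 10 + 11·1 = 21, valid modulo lcm(11, 8) = 88: x ≡ 21 (mod 88).
  Combine with x ≡ 10 (mod 13): since gcd(88, 13) = 1, we get a unique residue mod 1144.
    Write x = 21 + 88·t and substitute into x ≡ 10 (mod 13): 88·t ≡ 10 − 21 = -11 (mod 13).
    Reduce coefficients mod 13: 10·t ≡ 2 (mod 13).
    The inverse of 10 mod 13 is 4 (since 10·4 = 40 = 3·13 + 1), so t ≡ 4·2 = 8 ≡ 8 (mod 13).
    Then x = 21 + 88·8 = 725, valid modulo lcm(88, 13) = 1144: x ≡ 725 (mod 1144).
Verify: 725 mod 11 = 10 ✓, 725 mod 8 = 5 ✓, 725 mod 13 = 10 ✓.

x ≡ 725 (mod 1144).


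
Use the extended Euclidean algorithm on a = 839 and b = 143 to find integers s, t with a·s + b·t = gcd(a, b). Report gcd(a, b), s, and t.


Euclidean algorithm on (839, 143) — divide until remainder is 0:
  839 = 5 · 143 + 124
  143 = 1 · 124 + 19
  124 = 6 · 19 + 10
  19 = 1 · 10 + 9
  10 = 1 · 9 + 1
  9 = 9 · 1 + 0
gcd(839, 143) = 1.
Track Bezout coefficients alongside the remainders: start with r₀ = 839 = a·1 + b·0 (s = 1, t = 0) and r₁ = 143 = a·0 + b·1 (s = 0, t = 1); each new remainder r_{k+1} = r_{k-1} − q_k·r_k inherits s_{k+1} = s_{k-1} − q_k·s_k, t_{k+1} = t_{k-1} − q_k·t_k, so r_k = a·s_k + b·t_k at every step:
  q = 5: r = 124, s = 1 − 5·0 = 1, t = 0 − 5·1 = -5  (check: 839·1 + 143·(-5) = 124)
  q = 1: r = 19, s = 0 − 1·1 = -1, t = 1 − 1·(-5) = 6  (check: 839·(-1) + 143·6 = 19)
  q = 6: r = 10, s = 1 − 6·(-1) = 7, t = -5 − 6·6 = -41  (check: 839·7 + 143·(-41) = 10)
  q = 1: r = 9, s = -1 − 1·7 = -8, t = 6 − 1·(-41) = 47  (check: 839·(-8) + 143·47 = 9)
  q = 1: r = 1, s = 7 − 1·(-8) = 15, t = -41 − 1·47 = -88  (check: 839·15 + 143·(-88) = 1)
The row with r = 1 (the gcd) gives the Bezout coefficients s = 15, t = -88.
Result: 839 · (15) + 143 · (-88) = 1.

gcd(839, 143) = 1; s = 15, t = -88 (check: 839·15 + 143·(-88) = 1).


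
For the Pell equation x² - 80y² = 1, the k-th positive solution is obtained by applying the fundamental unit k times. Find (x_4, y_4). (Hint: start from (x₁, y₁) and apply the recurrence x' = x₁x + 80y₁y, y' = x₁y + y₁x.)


Step 1: Find the fundamental solution (x₁, y₁) of x² - 80y² = 1.
  Expand √80 as a continued fraction. a₀ = ⌊√80⌋ = 8; iterate m_{k+1} = d_k·a_k − m_k, d_{k+1} = (80 − m_{k+1}²)/d_k, a_{k+1} = ⌊(a₀ + m_{k+1})/d_{k+1}⌋ (starting m₀ = 0, d₀ = 1), with convergents p_k = a_k·p_{k-1} + p_{k-2}, q_k = a_k·q_{k-1} + q_{k-2} (p₋₁ = 1, q₋₁ = 0):
  k = 0: a₀ = 8; p₀/q₀ = 8/1; p₀² − 80·q₀² = 64 − 80 = -16.
  k = 1: m = 8, d = 16, a = ⌊(8 + 8)/16⌋ = 1; p/q = (1·8 + 1)/(1·1 + 0) = 9/1; p² − 80·q² = 81 − 80 = 1.
  The first convergent with p² − 80·q² = 1 gives the fundamental solution (x₁, y₁) = (9, 1).
Step 2: Apply the recurrence (x_{n+1}, y_{n+1}) = (x₁x_n + 80y₁y_n, x₁y_n + y₁x_n) repeatedly.
  From (x_1, y_1) = (9, 1): x_2 = 9·9 + 80·1·1 = 161; y_2 = 9·1 + 1·9 = 18.
  From (x_2, y_2) = (161, 18): x_3 = 9·161 + 80·1·18 = 2889; y_3 = 9·18 + 1·161 = 323.
  From (x_3, y_3) = (2889, 323): x_4 = 9·2889 + 80·1·323 = 51841; y_4 = 9·323 + 1·2889 = 5796.
Step 3: Verify x_4² - 80·y_4² = 2687489281 - 2687489280 = 1 (should be 1). ✓

(x_1, y_1) = (9, 1); (x_4, y_4) = (51841, 5796).


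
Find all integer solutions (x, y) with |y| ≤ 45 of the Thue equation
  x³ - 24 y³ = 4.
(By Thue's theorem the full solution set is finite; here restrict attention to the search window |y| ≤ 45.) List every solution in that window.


The equation is x³ - 24y³ = 4. For fixed y, x³ = 24·y³ + 4, so a solution requires the RHS to be a perfect cube.
Strategy: iterate y from -45 to 45, compute RHS = 24·y³ + 4, and check whether it is a (positive or negative) perfect cube.
Check small values of y:
  y = 0: RHS = 4 is not a perfect cube.
  y = 1: RHS = 28 is not a perfect cube.
  y = -1: RHS = -20 is not a perfect cube.
  y = 2: RHS = 196 is not a perfect cube.
  y = -2: RHS = -188 is not a perfect cube.
  y = 3: RHS = 652 is not a perfect cube.
  y = -3: RHS = -644 is not a perfect cube.
Continuing the search up to |y| = 45 finds no solutions either.
No (x, y) in the scanned range satisfies the equation.

No integer solutions with |y| ≤ 45.


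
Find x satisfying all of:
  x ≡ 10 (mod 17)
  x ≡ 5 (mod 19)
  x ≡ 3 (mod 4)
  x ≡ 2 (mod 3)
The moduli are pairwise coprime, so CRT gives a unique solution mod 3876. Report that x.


Product of moduli M = 17 · 19 · 4 · 3 = 3876.
Merge one congruence at a time:
  Start: x ≡ 10 (mod 17).
  Combine with x ≡ 5 (mod 19); new modulus lcm = 323.
    Write x = 10 + 17·t and substitute into x ≡ 5 (mod 19): 17·t ≡ 5 − 10 = -5 (mod 19).
    Reduce coefficients mod 19: 17·t ≡ 14 (mod 19).
    The inverse of 17 mod 19 is 9 (since 17·9 = 153 = 8·19 + 1), so t ≡ 9·14 = 126 ≡ 12 (mod 19).
    Then x = 10 + 17·12 = 214, valid modulo lcm(17, 19) = 323: x ≡ 214 (mod 323).
  Combine with x ≡ 3 (mod 4); new modulus lcm = 1292.
    Write x = 214 + 323·t and substitute into x ≡ 3 (mod 4): 323·t ≡ 3 − 214 = -211 (mod 4).
    Reduce coefficients mod 4: 3·t ≡ 1 (mod 4).
    The inverse of 3 mod 4 is 3 (since 3·3 = 9 = 2·4 + 1), so t ≡ 3·1 = 3 ≡ 3 (mod 4).
    Then x = 214 + 323·3 = 1183, valid modulo lcm(323, 4) = 1292: x ≡ 1183 (mod 1292).
  Combine with x ≡ 2 (mod 3); new modulus lcm = 3876.
    Write x = 1183 + 1292·t and substitute into x ≡ 2 (mod 3): 1292·t ≡ 2 − 1183 = -1181 (mod 3).
    Reduce coefficients mod 3: 2·t ≡ 1 (mod 3).
    The inverse of 2 mod 3 is 2 (since 2·2 = 4 = 1·3 + 1), so t ≡ 2·1 = 2 ≡ 2 (mod 3).
    Then x = 1183 + 1292·2 = 3767, valid modulo lcm(1292, 3) = 3876: x ≡ 3767 (mod 3876).
Verify against each original: 3767 mod 17 = 10, 3767 mod 19 = 5, 3767 mod 4 = 3, 3767 mod 3 = 2.

x ≡ 3767 (mod 3876).


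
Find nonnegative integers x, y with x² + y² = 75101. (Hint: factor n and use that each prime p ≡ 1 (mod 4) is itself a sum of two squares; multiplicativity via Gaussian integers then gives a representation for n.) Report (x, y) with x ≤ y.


Step 1: Factor n = 75101 = 13 · 53 · 109.
Step 2: Check the mod-4 condition on each prime factor: 13 ≡ 1 (mod 4), exponent 1; 53 ≡ 1 (mod 4), exponent 1; 109 ≡ 1 (mod 4), exponent 1.
All primes ≡ 3 (mod 4) appear to even exponent (or don't appear), so by the two-squares theorem n IS expressible as a sum of two squares.
Step 3: Build a representation. Here n = 13 · 53 · 109 is a product of primes ≡ 1 (mod 4). Each prime p ≡ 1 (mod 4) is itself a sum of two squares; find a² by testing p − a² for a perfect square:
  13: 13 − 1² = 12, 13 − 2² = 9 = 3² ⇒ 13 = 2² + 3².
  53: 53 − 1² = 52, 53 − 2² = 49 = 7² ⇒ 53 = 2² + 7².
  109: 109 − 1² = 108, 109 − 2² = 105, 109 − 3² = 100 = 10² ⇒ 109 = 3² + 10².
  Combine using the Brahmagupta–Fibonacci identity (a² + b²)(c² + d²) = (ac − bd)² + (ad + bc)² = (ac + bd)² + (ad − bc)²:
  13 · 53 = 689: from (2² + 3²)(2² + 7²), take (2·2 − 3·7, 2·7 + 3·2) = (4 − 21, 14 + 6) = (-17, 20); dropping signs (only squares matter) gives (17, 20); check 17² + 20² = 289 + 400 = 689 ✓.
  689 · 109 = 75101: from (17² + 20²)(3² + 10²), take (17·3 − 20·10, 17·10 + 20·3) = (51 − 200, 170 + 60) = (-149, 230); dropping signs (only squares matter) gives (149, 230); check 149² + 230² = 22201 + 52900 = 75101 ✓.
Step 4: Order so x ≤ y and verify: 149² + 230² = 22201 + 52900 = 75101 = n. ✓

n = 75101 = 149² + 230² (one valid representation with x ≤ y).


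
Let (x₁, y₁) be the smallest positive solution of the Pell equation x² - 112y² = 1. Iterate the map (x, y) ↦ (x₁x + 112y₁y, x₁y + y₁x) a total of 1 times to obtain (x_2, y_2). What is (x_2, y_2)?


Step 1: Find the fundamental solution (x₁, y₁) of x² - 112y² = 1.
  Expand √112 as a continued fraction. a₀ = ⌊√112⌋ = 10; iterate m_{k+1} = d_k·a_k − m_k, d_{k+1} = (112 − m_{k+1}²)/d_k, a_{k+1} = ⌊(a₀ + m_{k+1})/d_{k+1}⌋ (starting m₀ = 0, d₀ = 1), with convergents p_k = a_k·p_{k-1} + p_{k-2}, q_k = a_k·q_{k-1} + q_{k-2} (p₋₁ = 1, q₋₁ = 0):
  k = 0: a₀ = 10; p₀/q₀ = 10/1; p₀² − 112·q₀² = 100 − 112 = -12.
  k = 1: m = 10, d = 12, a = ⌊(10 + 10)/12⌋ = 1; p/q = (1·10 + 1)/(1·1 + 0) = 11/1; p² − 112·q² = 121 − 112 = 9.
  k = 2: m = 2, d = 9, a = ⌊(10 + 2)/9⌋ = 1; p/q = (1·11 + 10)/(1·1 + 1) = 21/2; p² − 112·q² = 441 − 448 = -7.
  k = 3: m = 7, d = 7, a = ⌊(10 + 7)/7⌋ = 2; p/q = (2·21 + 11)/(2·2 + 1) = 53/5; p² − 112·q² = 2809 − 2800 = 9.
  k = 4: m = 7, d = 9, a = ⌊(10 + 7)/9⌋ = 1; p/q = (1·53 + 21)/(1·5 + 2) = 74/7; p² − 112·q² = 5476 − 5488 = -12.
  k = 5: m = 2, d = 12, a = ⌊(10 + 2)/12⌋ = 1; p/q = (1·74 + 53)/(1·7 + 5) = 127/12; p² − 112·q² = 16129 − 16128 = 1.
  The first convergent with p² − 112·q² = 1 gives the fundamental solution (x₁, y₁) = (127, 12).
Step 2: Apply the recurrence (x_{n+1}, y_{n+1}) = (x₁x_n + 112y₁y_n, x₁y_n + y₁x_n) repeatedly.
  From (x_1, y_1) = (127, 12): x_2 = 127·127 + 112·12·12 = 32257; y_2 = 127·12 + 12·127 = 3048.
Step 3: Verify x_2² - 112·y_2² = 1040514049 - 1040514048 = 1 (should be 1). ✓

(x_1, y_1) = (127, 12); (x_2, y_2) = (32257, 3048).


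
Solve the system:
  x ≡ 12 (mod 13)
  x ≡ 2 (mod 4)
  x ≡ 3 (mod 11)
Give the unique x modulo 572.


Moduli 13, 4, 11 are pairwise coprime; by CRT there is a unique solution modulo M = 13 · 4 · 11 = 572.
Solve pairwise, accumulating the modulus:
  Start with x ≡ 12 (mod 13).
  Combine with x ≡ 2 (mod 4): since gcd(13, 4) = 1, we get a unique residue mod 52.
    Write x = 12 + 13·t and substitute into x ≡ 2 (mod 4): 13·t ≡ 2 − 12 = -10 (mod 4).
    Reduce coefficients mod 4: 1·t ≡ 2 (mod 4).
    So t ≡ 2 (mod 4).
    Then x = 12 + 13·2 = 38, valid modulo lcm(13, 4) = 52: x ≡ 38 (mod 52).
  Combine with x ≡ 3 (mod 11): since gcd(52, 11) = 1, we get a unique residue mod 572.
    Write x = 38 + 52·t and substitute into x ≡ 3 (mod 11): 52·t ≡ 3 − 38 = -35 (mod 11).
    Reduce coefficients mod 11: 8·t ≡ 9 (mod 11).
    The inverse of 8 mod 11 is 7 (since 8·7 = 56 = 5·11 + 1), so t ≡ 7·9 = 63 ≡ 8 (mod 11).
    Then x = 38 + 52·8 = 454, valid modulo lcm(52, 11) = 572: x ≡ 454 (mod 572).
Verify: 454 mod 13 = 12 ✓, 454 mod 4 = 2 ✓, 454 mod 11 = 3 ✓.

x ≡ 454 (mod 572).


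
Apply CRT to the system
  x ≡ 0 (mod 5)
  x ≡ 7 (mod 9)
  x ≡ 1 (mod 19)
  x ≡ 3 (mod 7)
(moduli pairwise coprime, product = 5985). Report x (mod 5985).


Product of moduli M = 5 · 9 · 19 · 7 = 5985.
Merge one congruence at a time:
  Start: x ≡ 0 (mod 5).
  Combine with x ≡ 7 (mod 9); new modulus lcm = 45.
    Write x = 0 + 5·t and substitute into x ≡ 7 (mod 9): 5·t ≡ 7 − 0 = 7 (mod 9).
    The inverse of 5 mod 9 is 2 (since 5·2 = 10 = 1·9 + 1), so t ≡ 2·7 = 14 ≡ 5 (mod 9).
    Then x = 0 + 5·5 = 25, valid modulo lcm(5, 9) = 45: x ≡ 25 (mod 45).
  Combine with x ≡ 1 (mod 19); new modulus lcm = 855.
    Write x = 25 + 45·t and substitute into x ≡ 1 (mod 19): 45·t ≡ 1 − 25 = -24 (mod 19).
    Reduce coefficients mod 19: 7·t ≡ 14 (mod 19).
    The inverse of 7 mod 19 is 11 (since 7·11 = 77 = 4·19 + 1), so t ≡ 11·14 = 154 ≡ 2 (mod 19).
    Then x = 25 + 45·2 = 115, valid modulo lcm(45, 19) = 855: x ≡ 115 (mod 855).
  Combine with x ≡ 3 (mod 7); new modulus lcm = 5985.
    Write x = 115 + 855·t and substitute into x ≡ 3 (mod 7): 855·t ≡ 3 − 115 = -112 (mod 7).
    Reduce coefficients mod 7: 1·t ≡ 0 (mod 7).
    So t ≡ 0 (mod 7).
    Then x = 115 + 855·0 = 115, valid modulo lcm(855, 7) = 5985: x ≡ 115 (mod 5985).
Verify against each original: 115 mod 5 = 0, 115 mod 9 = 7, 115 mod 19 = 1, 115 mod 7 = 3.

x ≡ 115 (mod 5985).


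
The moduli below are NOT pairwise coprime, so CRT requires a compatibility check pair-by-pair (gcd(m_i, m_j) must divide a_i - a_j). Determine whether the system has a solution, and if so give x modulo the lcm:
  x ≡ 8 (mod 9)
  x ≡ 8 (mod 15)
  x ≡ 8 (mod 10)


Moduli 9, 15, 10 are not pairwise coprime, so CRT works modulo lcm(m_i) when all pairwise compatibility conditions hold.
Pairwise compatibility: gcd(m_i, m_j) must divide a_i - a_j for every pair.
Merge one congruence at a time:
  Start: x ≡ 8 (mod 9).
  Combine with x ≡ 8 (mod 15): gcd(9, 15) = 3; 8 - 8 = 0, which IS divisible by 3, so compatible.
    Write x = 8 + 9·t and substitute into x ≡ 8 (mod 15): 9·t ≡ 8 − 8 = 0 (mod 15).
    Divide the congruence (and modulus) by g = 3: 3·t ≡ 0 (mod 5).
    The inverse of 3 mod 5 is 2 (since 3·2 = 6 = 1·5 + 1), so t ≡ 2·0 = 0 ≡ 0 (mod 5).
    Then x = 8 + 9·0 = 8, valid modulo lcm(9, 15) = 45: x ≡ 8 (mod 45).
  Combine with x ≡ 8 (mod 10): gcd(45, 10) = 5; 8 - 8 = 0, which IS divisible by 5, so compatible.
    Write x = 8 + 45·t and substitute into x ≡ 8 (mod 10): 45·t ≡ 8 − 8 = 0 (mod 10).
    Divide the congruence (and modulus) by g = 5: 9·t ≡ 0 (mod 2).
    Reduce coefficients mod 2: 1·t ≡ 0 (mod 2).
    So t ≡ 0 (mod 2).
    Then x = 8 + 45·0 = 8, valid modulo lcm(45, 10) = 90: x ≡ 8 (mod 90).
Verify: 8 mod 9 = 8, 8 mod 15 = 8, 8 mod 10 = 8.

x ≡ 8 (mod 90).


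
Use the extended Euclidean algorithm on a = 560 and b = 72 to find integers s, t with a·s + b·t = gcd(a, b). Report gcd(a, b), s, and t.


Euclidean algorithm on (560, 72) — divide until remainder is 0:
  560 = 7 · 72 + 56
  72 = 1 · 56 + 16
  56 = 3 · 16 + 8
  16 = 2 · 8 + 0
gcd(560, 72) = 8.
Track Bezout coefficients alongside the remainders: start with r₀ = 560 = a·1 + b·0 (s = 1, t = 0) and r₁ = 72 = a·0 + b·1 (s = 0, t = 1); each new remainder r_{k+1} = r_{k-1} − q_k·r_k inherits s_{k+1} = s_{k-1} − q_k·s_k, t_{k+1} = t_{k-1} − q_k·t_k, so r_k = a·s_k + b·t_k at every step:
  q = 7: r = 56, s = 1 − 7·0 = 1, t = 0 − 7·1 = -7  (check: 560·1 + 72·(-7) = 56)
  q = 1: r = 16, s = 0 − 1·1 = -1, t = 1 − 1·(-7) = 8  (check: 560·(-1) + 72·8 = 16)
  q = 3: r = 8, s = 1 − 3·(-1) = 4, t = -7 − 3·8 = -31  (check: 560·4 + 72·(-31) = 8)
The row with r = 8 (the gcd) gives the Bezout coefficients s = 4, t = -31.
Result: 560 · (4) + 72 · (-31) = 8.

gcd(560, 72) = 8; s = 4, t = -31 (check: 560·4 + 72·(-31) = 8).


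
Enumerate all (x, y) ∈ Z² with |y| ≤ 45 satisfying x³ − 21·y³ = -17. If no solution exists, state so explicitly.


The equation is x³ - 21y³ = -17. For fixed y, x³ = 21·y³ − 17, so a solution requires the RHS to be a perfect cube.
Strategy: iterate y from -45 to 45, compute RHS = 21·y³ − 17, and check whether it is a (positive or negative) perfect cube.
Check small values of y:
  y = 0: RHS = -17 is not a perfect cube.
  y = 1: RHS = 4 is not a perfect cube.
  y = -1: RHS = -38 is not a perfect cube.
  y = 2: RHS = 151 is not a perfect cube.
  y = -2: RHS = -185 is not a perfect cube.
  y = 3: RHS = 550 is not a perfect cube.
  y = -3: RHS = -584 is not a perfect cube.
Continuing the search up to |y| = 45 finds no solutions either.
No (x, y) in the scanned range satisfies the equation.

No integer solutions with |y| ≤ 45.


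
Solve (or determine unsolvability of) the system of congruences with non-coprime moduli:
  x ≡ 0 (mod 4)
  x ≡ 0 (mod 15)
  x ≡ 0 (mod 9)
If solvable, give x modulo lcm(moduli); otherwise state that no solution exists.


Moduli 4, 15, 9 are not pairwise coprime, so CRT works modulo lcm(m_i) when all pairwise compatibility conditions hold.
Pairwise compatibility: gcd(m_i, m_j) must divide a_i - a_j for every pair.
Merge one congruence at a time:
  Start: x ≡ 0 (mod 4).
  Combine with x ≡ 0 (mod 15): gcd(4, 15) = 1; 0 - 0 = 0, which IS divisible by 1, so compatible.
    Write x = 0 + 4·t and substitute into x ≡ 0 (mod 15): 4·t ≡ 0 − 0 = 0 (mod 15).
    The inverse of 4 mod 15 is 4 (since 4·4 = 16 = 1·15 + 1), so t ≡ 4·0 = 0 ≡ 0 (mod 15).
    Then x = 0 + 4·0 = 0, valid modulo lcm(4, 15) = 60: x ≡ 0 (mod 60).
  Combine with x ≡ 0 (mod 9): gcd(60, 9) = 3; 0 - 0 = 0, which IS divisible by 3, so compatible.
    Write x = 0 + 60·t and substitute into x ≡ 0 (mod 9): 60·t ≡ 0 − 0 = 0 (mod 9).
    Divide the congruence (and modulus) by g = 3: 20·t ≡ 0 (mod 3).
    Reduce coefficients mod 3: 2·t ≡ 0 (mod 3).
    The inverse of 2 mod 3 is 2 (since 2·2 = 4 = 1·3 + 1), so t ≡ 2·0 = 0 ≡ 0 (mod 3).
    Then x = 0 + 60·0 = 0, valid modulo lcm(60, 9) = 180: x ≡ 0 (mod 180).
Verify: 0 mod 4 = 0, 0 mod 15 = 0, 0 mod 9 = 0.

x ≡ 0 (mod 180).


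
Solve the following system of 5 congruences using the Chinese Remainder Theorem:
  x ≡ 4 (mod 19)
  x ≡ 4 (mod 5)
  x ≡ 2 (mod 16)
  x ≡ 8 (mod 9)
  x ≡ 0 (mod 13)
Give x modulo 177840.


Product of moduli M = 19 · 5 · 16 · 9 · 13 = 177840.
Merge one congruence at a time:
  Start: x ≡ 4 (mod 19).
  Combine with x ≡ 4 (mod 5); new modulus lcm = 95.
    Write x = 4 + 19·t and substitute into x ≡ 4 (mod 5): 19·t ≡ 4 − 4 = 0 (mod 5).
    Reduce coefficients mod 5: 4·t ≡ 0 (mod 5).
    The inverse of 4 mod 5 is 4 (since 4·4 = 16 = 3·5 + 1), so t ≡ 4·0 = 0 ≡ 0 (mod 5).
    Then x = 4 + 19·0 = 4, valid modulo lcm(19, 5) = 95: x ≡ 4 (mod 95).
  Combine with x ≡ 2 (mod 16); new modulus lcm = 1520.
    Write x = 4 + 95·t and substitute into x ≡ 2 (mod 16): 95·t ≡ 2 − 4 = -2 (mod 16).
    Reduce coefficients mod 16: 15·t ≡ 14 (mod 16).
    The inverse of 15 mod 16 is 15 (since 15·15 = 225 = 14·16 + 1), so t ≡ 15·14 = 210 ≡ 2 (mod 16).
    Then x = 4 + 95·2 = 194, valid modulo lcm(95, 16) = 1520: x ≡ 194 (mod 1520).
  Combine with x ≡ 8 (mod 9); new modulus lcm = 13680.
    Write x = 194 + 1520·t and substitute into x ≡ 8 (mod 9): 1520·t ≡ 8 − 194 = -186 (mod 9).
    Reduce coefficients mod 9: 8·t ≡ 3 (mod 9).
    The inverse of 8 mod 9 is 8 (since 8·8 = 64 = 7·9 + 1), so t ≡ 8·3 = 24 ≡ 6 (mod 9).
    Then x = 194 + 1520·6 = 9314, valid modulo lcm(1520, 9) = 13680: x ≡ 9314 (mod 13680).
  Combine with x ≡ 0 (mod 13); new modulus lcm = 177840.
    Write x = 9314 + 13680·t and substitute into x ≡ 0 (mod 13): 13680·t ≡ 0 − 9314 = -9314 (mod 13).
    Reduce coefficients mod 13: 4·t ≡ 7 (mod 13).
    The inverse of 4 mod 13 is 10 (since 4·10 = 40 = 3·13 + 1), so t ≡ 10·7 = 70 ≡ 5 (mod 13).
    Then x = 9314 + 13680·5 = 77714, valid modulo lcm(13680, 13) = 177840: x ≡ 77714 (mod 177840).
Verify against each original: 77714 mod 19 = 4, 77714 mod 5 = 4, 77714 mod 16 = 2, 77714 mod 9 = 8, 77714 mod 13 = 0.

x ≡ 77714 (mod 177840).


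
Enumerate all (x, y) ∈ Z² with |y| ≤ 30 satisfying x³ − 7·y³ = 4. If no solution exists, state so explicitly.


The equation is x³ - 7y³ = 4. For fixed y, x³ = 7·y³ + 4, so a solution requires the RHS to be a perfect cube.
Strategy: iterate y from -30 to 30, compute RHS = 7·y³ + 4, and check whether it is a (positive or negative) perfect cube.
Check small values of y:
  y = 0: RHS = 4 is not a perfect cube.
  y = 1: RHS = 11 is not a perfect cube.
  y = -1: RHS = -3 is not a perfect cube.
  y = 2: RHS = 60 is not a perfect cube.
  y = -2: RHS = -52 is not a perfect cube.
  y = 3: RHS = 193 is not a perfect cube.
  y = -3: RHS = -185 is not a perfect cube.
Continuing the search up to |y| = 30 finds no solutions either.
No (x, y) in the scanned range satisfies the equation.

No integer solutions with |y| ≤ 30.


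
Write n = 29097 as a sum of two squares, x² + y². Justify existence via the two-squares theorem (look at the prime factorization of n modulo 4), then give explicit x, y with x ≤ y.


Step 1: Factor n = 29097 = 3^2 · 53 · 61.
Step 2: Check the mod-4 condition on each prime factor: 3 ≡ 3 (mod 4), exponent 2 (must be even); 53 ≡ 1 (mod 4), exponent 1; 61 ≡ 1 (mod 4), exponent 1.
All primes ≡ 3 (mod 4) appear to even exponent (or don't appear), so by the two-squares theorem n IS expressible as a sum of two squares.
Step 3: Build a representation. Group n = k² · m with k = 3 and m = 53 · 61 = 3233 (a product of primes ≡ 1 (mod 4)); a representation of m scales to one of n via (k·x)² + (k·y)² = k²(x² + y²). Each prime p ≡ 1 (mod 4) is itself a sum of two squares; find a² by testing p − a² for a perfect square:
  53: 53 − 1² = 52, 53 − 2² = 49 = 7² ⇒ 53 = 2² + 7².
  61: 61 − 1² = 60, 61 − 2² = 57, 61 − 3² = 52, 61 − 4² = 45, 61 − 5² = 36 = 6² ⇒ 61 = 5² + 6².
  Combine using the Brahmagupta–Fibonacci identity (a² + b²)(c² + d²) = (ac − bd)² + (ad + bc)² = (ac + bd)² + (ad − bc)²:
  53 · 61 = 3233: from (2² + 7²)(5² + 6²), take (2·5 − 7·6, 2·6 + 7·5) = (10 − 42, 12 + 35) = (-32, 47); dropping signs (only squares matter) gives (32, 47); check 32² + 47² = 1024 + 2209 = 3233 ✓.
  Scale by k = 3: (3·32, 3·47) = (96, 141).
Step 4: Order so x ≤ y and verify: 96² + 141² = 9216 + 19881 = 29097 = n. ✓

n = 29097 = 96² + 141² (one valid representation with x ≤ y).


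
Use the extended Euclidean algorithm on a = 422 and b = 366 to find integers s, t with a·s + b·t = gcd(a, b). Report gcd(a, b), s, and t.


Euclidean algorithm on (422, 366) — divide until remainder is 0:
  422 = 1 · 366 + 56
  366 = 6 · 56 + 30
  56 = 1 · 30 + 26
  30 = 1 · 26 + 4
  26 = 6 · 4 + 2
  4 = 2 · 2 + 0
gcd(422, 366) = 2.
Track Bezout coefficients alongside the remainders: start with r₀ = 422 = a·1 + b·0 (s = 1, t = 0) and r₁ = 366 = a·0 + b·1 (s = 0, t = 1); each new remainder r_{k+1} = r_{k-1} − q_k·r_k inherits s_{k+1} = s_{k-1} − q_k·s_k, t_{k+1} = t_{k-1} − q_k·t_k, so r_k = a·s_k + b·t_k at every step:
  q = 1: r = 56, s = 1 − 1·0 = 1, t = 0 − 1·1 = -1  (check: 422·1 + 366·(-1) = 56)
  q = 6: r = 30, s = 0 − 6·1 = -6, t = 1 − 6·(-1) = 7  (check: 422·(-6) + 366·7 = 30)
  q = 1: r = 26, s = 1 − 1·(-6) = 7, t = -1 − 1·7 = -8  (check: 422·7 + 366·(-8) = 26)
  q = 1: r = 4, s = -6 − 1·7 = -13, t = 7 − 1·(-8) = 15  (check: 422·(-13) + 366·15 = 4)
  q = 6: r = 2, s = 7 − 6·(-13) = 85, t = -8 − 6·15 = -98  (check: 422·85 + 366·(-98) = 2)
The row with r = 2 (the gcd) gives the Bezout coefficients s = 85, t = -98.
Result: 422 · (85) + 366 · (-98) = 2.

gcd(422, 366) = 2; s = 85, t = -98 (check: 422·85 + 366·(-98) = 2).


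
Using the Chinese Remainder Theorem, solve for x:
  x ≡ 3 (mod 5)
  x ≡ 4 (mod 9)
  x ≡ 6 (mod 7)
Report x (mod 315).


Moduli 5, 9, 7 are pairwise coprime; by CRT there is a unique solution modulo M = 5 · 9 · 7 = 315.
Solve pairwise, accumulating the modulus:
  Start with x ≡ 3 (mod 5).
  Combine with x ≡ 4 (mod 9): since gcd(5, 9) = 1, we get a unique residue mod 45.
    Write x = 3 + 5·t and substitute into x ≡ 4 (mod 9): 5·t ≡ 4 − 3 = 1 (mod 9).
    The inverse of 5 mod 9 is 2 (since 5·2 = 10 = 1·9 + 1), so t ≡ 2·1 = 2 ≡ 2 (mod 9).
    Then x = 3 + 5·2 = 13, valid modulo lcm(5, 9) = 45: x ≡ 13 (mod 45).
  Combine with x ≡ 6 (mod 7): since gcd(45, 7) = 1, we get a unique residue mod 315.
    Write x = 13 + 45·t and substitute into x ≡ 6 (mod 7): 45·t ≡ 6 − 13 = -7 (mod 7).
    Reduce coefficients mod 7: 3·t ≡ 0 (mod 7).
    The inverse of 3 mod 7 is 5 (since 3·5 = 15 = 2·7 + 1), so t ≡ 5·0 = 0 ≡ 0 (mod 7).
    Then x = 13 + 45·0 = 13, valid modulo lcm(45, 7) = 315: x ≡ 13 (mod 315).
Verify: 13 mod 5 = 3 ✓, 13 mod 9 = 4 ✓, 13 mod 7 = 6 ✓.

x ≡ 13 (mod 315).


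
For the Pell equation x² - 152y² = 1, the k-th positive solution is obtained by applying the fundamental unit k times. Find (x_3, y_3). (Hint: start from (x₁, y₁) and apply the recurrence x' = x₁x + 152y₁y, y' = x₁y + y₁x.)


Step 1: Find the fundamental solution (x₁, y₁) of x² - 152y² = 1.
  Expand √152 as a continued fraction. a₀ = ⌊√152⌋ = 12; iterate m_{k+1} = d_k·a_k − m_k, d_{k+1} = (152 − m_{k+1}²)/d_k, a_{k+1} = ⌊(a₀ + m_{k+1})/d_{k+1}⌋ (starting m₀ = 0, d₀ = 1), with convergents p_k = a_k·p_{k-1} + p_{k-2}, q_k = a_k·q_{k-1} + q_{k-2} (p₋₁ = 1, q₋₁ = 0):
  k = 0: a₀ = 12; p₀/q₀ = 12/1; p₀² − 152·q₀² = 144 − 152 = -8.
  k = 1: m = 12, d = 8, a = ⌊(12 + 12)/8⌋ = 3; p/q = (3·12 + 1)/(3·1 + 0) = 37/3; p² − 152·q² = 1369 − 1368 = 1.
  The first convergent with p² − 152·q² = 1 gives the fundamental solution (x₁, y₁) = (37, 3).
Step 2: Apply the recurrence (x_{n+1}, y_{n+1}) = (x₁x_n + 152y₁y_n, x₁y_n + y₁x_n) repeatedly.
  From (x_1, y_1) = (37, 3): x_2 = 37·37 + 152·3·3 = 2737; y_2 = 37·3 + 3·37 = 222.
  From (x_2, y_2) = (2737, 222): x_3 = 37·2737 + 152·3·222 = 202501; y_3 = 37·222 + 3·2737 = 16425.
Step 3: Verify x_3² - 152·y_3² = 41006655001 - 41006655000 = 1 (should be 1). ✓

(x_1, y_1) = (37, 3); (x_3, y_3) = (202501, 16425).
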